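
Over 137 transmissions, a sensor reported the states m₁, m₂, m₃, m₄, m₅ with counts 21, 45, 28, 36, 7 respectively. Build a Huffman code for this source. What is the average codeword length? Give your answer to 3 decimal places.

2.204 bits/symbol

Probabilities are the counts divided by 137.
Repeatedly combine the two least-probable nodes; the expected code length is the sum of the merged weights.
merge 7/137 + 21/137 → 28/137
merge 28/137 + 28/137 → 56/137
merge 36/137 + 45/137 → 81/137
merge 56/137 + 81/137 → 1
L = 28/137 + 56/137 + 81/137 + 1 = 302/137 ≈ 2.204 bits/symbol.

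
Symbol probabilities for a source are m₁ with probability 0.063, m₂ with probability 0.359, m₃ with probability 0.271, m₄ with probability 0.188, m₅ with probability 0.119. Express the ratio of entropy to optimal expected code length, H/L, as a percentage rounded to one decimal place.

96.7%

Entropy H = −Σ p log₂ p ≈ 2.1111 bits.
Huffman merges: 63/1000+119/1000→91/500; 91/500+47/250→37/100; 271/1000+359/1000→63/100; 37/100+63/100→1. L = 1091/500 ≈ 2.1820.
Efficiency = H/L = 2.1111/2.1820 = 96.7%.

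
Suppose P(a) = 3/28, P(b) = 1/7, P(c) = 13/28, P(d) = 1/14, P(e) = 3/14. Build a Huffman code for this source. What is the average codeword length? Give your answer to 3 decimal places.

Repeatedly combine the two least-probable nodes; the expected code length is the sum of the merged weights.
merge 1/14 + 3/28 → 5/28
merge 1/7 + 5/28 → 9/28
merge 3/14 + 9/28 → 15/28
merge 13/28 + 15/28 → 1
L = 5/28 + 9/28 + 15/28 + 1 = 57/28 ≈ 2.036 bits/symbol.

2.036 bits/symbol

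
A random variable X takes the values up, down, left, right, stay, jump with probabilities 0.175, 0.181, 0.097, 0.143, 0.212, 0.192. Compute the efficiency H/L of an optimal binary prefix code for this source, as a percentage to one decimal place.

Entropy H = −Σ p log₂ p ≈ 2.5457 bits.
Huffman merges: 97/1000+143/1000→6/25; 7/40+181/1000→89/250; 24/125+53/250→101/250; 6/25+89/250→149/250; 101/250+149/250→1. L = 649/250 ≈ 2.5960.
Efficiency = H/L = 2.5457/2.5960 = 98.1%.

98.1%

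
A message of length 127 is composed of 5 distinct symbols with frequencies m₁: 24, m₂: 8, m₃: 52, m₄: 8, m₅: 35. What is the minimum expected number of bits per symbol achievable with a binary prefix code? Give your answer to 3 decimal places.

2.031 bits/symbol

Probabilities are the counts divided by 127.
Repeatedly combine the two least-probable nodes; the expected code length is the sum of the merged weights.
merge 8/127 + 8/127 → 16/127
merge 16/127 + 24/127 → 40/127
merge 35/127 + 40/127 → 75/127
merge 52/127 + 75/127 → 1
L = 16/127 + 40/127 + 75/127 + 1 = 258/127 ≈ 2.031 bits/symbol.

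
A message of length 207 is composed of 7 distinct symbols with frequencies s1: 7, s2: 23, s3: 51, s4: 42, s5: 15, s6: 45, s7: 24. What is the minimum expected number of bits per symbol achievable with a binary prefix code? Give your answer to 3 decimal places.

Probabilities are the counts divided by 207.
Repeatedly combine the two least-probable nodes; the expected code length is the sum of the merged weights.
merge 7/207 + 5/69 → 22/207
merge 22/207 + 1/9 → 5/23
merge 8/69 + 14/69 → 22/69
merge 5/23 + 5/23 → 10/23
merge 17/69 + 22/69 → 13/23
merge 10/23 + 13/23 → 1
L = 22/207 + 5/23 + 22/69 + 10/23 + 13/23 + 1 = 547/207 ≈ 2.643 bits/symbol.

2.643 bits/symbol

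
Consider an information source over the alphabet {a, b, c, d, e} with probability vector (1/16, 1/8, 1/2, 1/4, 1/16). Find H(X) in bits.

Each probability is a power of 1/2, so log₂(1/p) is an integer.
H = Σ p·log₂(1/p) = 1/16·4 + 1/8·3 + 1/2·1 + 1/4·2 + 1/16·4 = 1.875 bits.

1.875 bits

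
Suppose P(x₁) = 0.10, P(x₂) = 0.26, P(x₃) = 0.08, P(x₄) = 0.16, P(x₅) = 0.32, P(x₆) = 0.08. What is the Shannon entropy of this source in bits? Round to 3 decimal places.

2.370 bits

H = −Σ pᵢ log₂ pᵢ.
−0.10·log₂(0.10) = 0.3322
−0.26·log₂(0.26) = 0.5053
−0.08·log₂(0.08) = 0.2915
−0.16·log₂(0.16) = 0.4230
−0.32·log₂(0.32) = 0.5260
−0.08·log₂(0.08) = 0.2915
Sum ≈ 2.3695 → 2.370 bits.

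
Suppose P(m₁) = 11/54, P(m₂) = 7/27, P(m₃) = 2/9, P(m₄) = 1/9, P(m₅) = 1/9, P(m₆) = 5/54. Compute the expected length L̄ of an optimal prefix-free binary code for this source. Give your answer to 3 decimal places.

Repeatedly combine the two least-probable nodes; the expected code length is the sum of the merged weights.
merge 5/54 + 1/9 → 11/54
merge 1/9 + 11/54 → 17/54
merge 11/54 + 2/9 → 23/54
merge 7/27 + 17/54 → 31/54
merge 23/54 + 31/54 → 1
L = 11/54 + 17/54 + 23/54 + 31/54 + 1 = 68/27 ≈ 2.519 bits/symbol.

2.519 bits/symbol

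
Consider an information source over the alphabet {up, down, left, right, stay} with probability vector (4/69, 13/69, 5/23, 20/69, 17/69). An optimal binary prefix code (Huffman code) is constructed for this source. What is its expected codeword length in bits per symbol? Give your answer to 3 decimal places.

Repeatedly combine the two least-probable nodes; the expected code length is the sum of the merged weights.
merge 4/69 + 13/69 → 17/69
merge 5/23 + 17/69 → 32/69
merge 17/69 + 20/69 → 37/69
merge 32/69 + 37/69 → 1
L = 17/69 + 32/69 + 37/69 + 1 = 155/69 ≈ 2.246 bits/symbol.

2.246 bits/symbol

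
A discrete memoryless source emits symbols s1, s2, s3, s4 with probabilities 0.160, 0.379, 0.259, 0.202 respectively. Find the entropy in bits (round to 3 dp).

1.924 bits

H = −Σ pᵢ log₂ pᵢ.
−0.160·log₂(0.160) = 0.4230
−0.379·log₂(0.379) = 0.5305
−0.259·log₂(0.259) = 0.5048
−0.202·log₂(0.202) = 0.4661
Sum ≈ 1.9244 → 1.924 bits.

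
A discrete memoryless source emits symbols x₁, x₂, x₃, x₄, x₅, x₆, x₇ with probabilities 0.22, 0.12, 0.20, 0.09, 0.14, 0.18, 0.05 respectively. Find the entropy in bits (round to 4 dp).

2.6832 bits

H = −Σ pᵢ log₂ pᵢ.
−0.22·log₂(0.22) = 0.4806
−0.12·log₂(0.12) = 0.3671
−0.20·log₂(0.20) = 0.4644
−0.09·log₂(0.09) = 0.3127
−0.14·log₂(0.14) = 0.3971
−0.18·log₂(0.18) = 0.4453
−0.05·log₂(0.05) = 0.2161
Sum ≈ 2.6832 → 2.6832 bits.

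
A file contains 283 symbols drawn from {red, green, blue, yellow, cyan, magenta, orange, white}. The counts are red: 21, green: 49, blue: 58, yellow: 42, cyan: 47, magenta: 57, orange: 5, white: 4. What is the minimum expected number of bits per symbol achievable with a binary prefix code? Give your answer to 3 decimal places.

2.731 bits/symbol

Probabilities are the counts divided by 283.
Repeatedly combine the two least-probable nodes; the expected code length is the sum of the merged weights.
merge 4/283 + 5/283 → 9/283
merge 9/283 + 21/283 → 30/283
merge 30/283 + 42/283 → 72/283
merge 47/283 + 49/283 → 96/283
merge 57/283 + 58/283 → 115/283
merge 72/283 + 96/283 → 168/283
merge 115/283 + 168/283 → 1
L = 9/283 + 30/283 + 72/283 + 96/283 + 115/283 + 168/283 + 1 = 773/283 ≈ 2.731 bits/symbol.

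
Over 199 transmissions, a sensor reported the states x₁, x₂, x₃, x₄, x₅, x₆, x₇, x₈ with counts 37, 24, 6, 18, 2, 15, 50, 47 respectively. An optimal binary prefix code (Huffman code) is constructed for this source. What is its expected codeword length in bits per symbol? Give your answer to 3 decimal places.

2.668 bits/symbol

Probabilities are the counts divided by 199.
Repeatedly combine the two least-probable nodes; the expected code length is the sum of the merged weights.
merge 2/199 + 6/199 → 8/199
merge 8/199 + 15/199 → 23/199
merge 18/199 + 23/199 → 41/199
merge 24/199 + 37/199 → 61/199
merge 41/199 + 47/199 → 88/199
merge 50/199 + 61/199 → 111/199
merge 88/199 + 111/199 → 1
L = 8/199 + 23/199 + 41/199 + 61/199 + 88/199 + 111/199 + 1 = 531/199 ≈ 2.668 bits/symbol.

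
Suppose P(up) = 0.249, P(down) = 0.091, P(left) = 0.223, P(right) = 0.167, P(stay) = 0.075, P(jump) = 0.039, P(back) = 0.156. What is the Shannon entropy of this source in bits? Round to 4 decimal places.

2.6090 bits

H = −Σ pᵢ log₂ pᵢ.
−0.249·log₂(0.249) = 0.4994
−0.091·log₂(0.091) = 0.3147
−0.223·log₂(0.223) = 0.4828
−0.167·log₂(0.167) = 0.4312
−0.075·log₂(0.075) = 0.2803
−0.039·log₂(0.039) = 0.1825
−0.156·log₂(0.156) = 0.4181
Sum ≈ 2.6090 → 2.6090 bits.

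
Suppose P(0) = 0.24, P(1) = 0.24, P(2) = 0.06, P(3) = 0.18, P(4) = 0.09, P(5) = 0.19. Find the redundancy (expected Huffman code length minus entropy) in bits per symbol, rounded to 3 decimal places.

0.035 bits

Entropy H = −Σ p log₂ p ≈ 2.4450 bits.
Huffman merges: 3/50+9/100→3/20; 3/20+9/50→33/100; 19/100+6/25→43/100; 6/25+33/100→57/100; 43/100+57/100→1. L = 62/25 ≈ 2.4800.
L − H = 2.4800 − 2.4450 = 0.035 bits.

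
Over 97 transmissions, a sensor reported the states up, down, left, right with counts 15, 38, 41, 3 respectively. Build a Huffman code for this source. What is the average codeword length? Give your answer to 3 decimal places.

Probabilities are the counts divided by 97.
Repeatedly combine the two least-probable nodes; the expected code length is the sum of the merged weights.
merge 3/97 + 15/97 → 18/97
merge 18/97 + 38/97 → 56/97
merge 41/97 + 56/97 → 1
L = 18/97 + 56/97 + 1 = 171/97 ≈ 1.763 bits/symbol.

1.763 bits/symbol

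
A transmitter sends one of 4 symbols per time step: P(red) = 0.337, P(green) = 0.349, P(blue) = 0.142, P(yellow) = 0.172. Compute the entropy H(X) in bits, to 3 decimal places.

1.896 bits

H = −Σ pᵢ log₂ pᵢ.
−0.337·log₂(0.337) = 0.5288
−0.349·log₂(0.349) = 0.5300
−0.142·log₂(0.142) = 0.3999
−0.172·log₂(0.172) = 0.4368
Sum ≈ 1.8955 → 1.896 bits.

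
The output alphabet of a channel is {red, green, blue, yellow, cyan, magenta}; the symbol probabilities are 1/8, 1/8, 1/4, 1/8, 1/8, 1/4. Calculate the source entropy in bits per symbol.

2.5 bits

Each probability is a power of 1/2, so log₂(1/p) is an integer.
H = Σ p·log₂(1/p) = 1/8·3 + 1/8·3 + 1/4·2 + 1/8·3 + 1/8·3 + 1/4·2 = 2.5 bits.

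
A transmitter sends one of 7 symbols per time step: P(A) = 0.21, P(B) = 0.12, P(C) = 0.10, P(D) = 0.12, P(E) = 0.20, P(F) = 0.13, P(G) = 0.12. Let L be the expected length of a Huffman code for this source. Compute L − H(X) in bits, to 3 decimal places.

0.037 bits

Entropy H = −Σ p log₂ p ≈ 2.7532 bits.
Huffman merges: 1/10+3/25→11/50; 3/25+3/25→6/25; 13/100+1/5→33/100; 21/100+11/50→43/100; 6/25+33/100→57/100; 43/100+57/100→1. L = 279/100 ≈ 2.7900.
L − H = 2.7900 − 2.7532 = 0.037 bits.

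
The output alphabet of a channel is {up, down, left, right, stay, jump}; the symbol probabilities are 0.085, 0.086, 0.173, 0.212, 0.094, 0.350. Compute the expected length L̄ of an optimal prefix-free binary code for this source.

Repeatedly combine the two least-probable nodes; the expected code length is the sum of the merged weights.
merge 17/200 + 43/500 → 171/1000
merge 47/500 + 171/1000 → 53/200
merge 173/1000 + 53/250 → 77/200
merge 53/200 + 7/20 → 123/200
merge 77/200 + 123/200 → 1
L = 171/1000 + 53/200 + 77/200 + 123/200 + 1 = 609/250 = 2.436 bits/symbol.

2.436 bits/symbol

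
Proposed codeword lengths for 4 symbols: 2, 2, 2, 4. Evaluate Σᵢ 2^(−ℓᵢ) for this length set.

With common denominator 2^4 = 16: Σ 2^(−ℓᵢ) = 4/16 + 4/16 + 4/16 + 1/16 = 13/16 = 0.8125.

0.8125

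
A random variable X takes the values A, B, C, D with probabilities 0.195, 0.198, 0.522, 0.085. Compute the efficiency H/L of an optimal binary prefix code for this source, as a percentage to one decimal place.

Entropy H = −Σ p log₂ p ≈ 1.7144 bits.
Huffman merges: 17/200+39/200→7/25; 99/500+7/25→239/500; 239/500+261/500→1. L = 879/500 ≈ 1.7580.
Efficiency = H/L = 1.7144/1.7580 = 97.5%.

97.5%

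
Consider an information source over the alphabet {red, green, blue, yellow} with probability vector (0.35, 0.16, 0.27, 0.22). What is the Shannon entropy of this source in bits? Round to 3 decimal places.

H = −Σ pᵢ log₂ pᵢ.
−0.35·log₂(0.35) = 0.5301
−0.16·log₂(0.16) = 0.4230
−0.27·log₂(0.27) = 0.5100
−0.22·log₂(0.22) = 0.4806
Sum ≈ 1.9437 → 1.944 bits.

1.944 bits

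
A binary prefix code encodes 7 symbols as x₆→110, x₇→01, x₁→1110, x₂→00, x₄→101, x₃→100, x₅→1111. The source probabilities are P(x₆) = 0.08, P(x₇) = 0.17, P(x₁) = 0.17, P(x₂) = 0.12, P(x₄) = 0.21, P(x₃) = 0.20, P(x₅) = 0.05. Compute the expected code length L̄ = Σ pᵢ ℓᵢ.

2.93 bits/symbol

L̄ = Σ pᵢ·ℓᵢ = 0.08·3 + 0.17·2 + 0.17·4 + 0.12·2 + 0.21·3 + 0.20·3 + 0.05·4 = 2.93 bits/symbol.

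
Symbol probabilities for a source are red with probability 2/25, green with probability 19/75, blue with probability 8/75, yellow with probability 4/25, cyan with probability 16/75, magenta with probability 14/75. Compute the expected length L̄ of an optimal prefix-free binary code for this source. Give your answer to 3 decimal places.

2.533 bits/symbol

Repeatedly combine the two least-probable nodes; the expected code length is the sum of the merged weights.
merge 2/25 + 8/75 → 14/75
merge 4/25 + 14/75 → 26/75
merge 14/75 + 16/75 → 2/5
merge 19/75 + 26/75 → 3/5
merge 2/5 + 3/5 → 1
L = 14/75 + 26/75 + 2/5 + 3/5 + 1 = 38/15 ≈ 2.533 bits/symbol.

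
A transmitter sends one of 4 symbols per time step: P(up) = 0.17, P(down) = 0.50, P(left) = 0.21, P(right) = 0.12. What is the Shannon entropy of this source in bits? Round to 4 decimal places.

1.7745 bits

H = −Σ pᵢ log₂ pᵢ.
−0.17·log₂(0.17) = 0.4346
−0.50·log₂(0.50) = 0.5000
−0.21·log₂(0.21) = 0.4728
−0.12·log₂(0.12) = 0.3671
Sum ≈ 1.7745 → 1.7745 bits.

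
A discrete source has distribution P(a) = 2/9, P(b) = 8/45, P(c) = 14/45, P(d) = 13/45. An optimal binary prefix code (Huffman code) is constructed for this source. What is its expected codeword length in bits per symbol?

Repeatedly combine the two least-probable nodes; the expected code length is the sum of the merged weights.
merge 8/45 + 2/9 → 2/5
merge 13/45 + 14/45 → 3/5
merge 2/5 + 3/5 → 1
L = 2/5 + 3/5 + 1 = 2 bits/symbol.

2 bits/symbol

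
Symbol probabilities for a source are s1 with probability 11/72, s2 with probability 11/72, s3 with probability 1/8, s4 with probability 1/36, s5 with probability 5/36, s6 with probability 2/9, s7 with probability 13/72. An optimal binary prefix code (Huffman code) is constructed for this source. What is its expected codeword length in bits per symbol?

Repeatedly combine the two least-probable nodes; the expected code length is the sum of the merged weights.
merge 1/36 + 1/8 → 11/72
merge 5/36 + 11/72 → 7/24
merge 11/72 + 11/72 → 11/36
merge 13/72 + 2/9 → 29/72
merge 7/24 + 11/36 → 43/72
merge 29/72 + 43/72 → 1
L = 11/72 + 7/24 + 11/36 + 29/72 + 43/72 + 1 = 11/4 = 2.75 bits/symbol.

2.75 bits/symbol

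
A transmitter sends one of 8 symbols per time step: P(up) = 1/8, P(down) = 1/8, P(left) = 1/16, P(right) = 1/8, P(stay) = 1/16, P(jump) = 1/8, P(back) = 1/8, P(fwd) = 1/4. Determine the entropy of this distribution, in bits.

2.875 bits

Each probability is a power of 1/2, so log₂(1/p) is an integer.
H = Σ p·log₂(1/p) = 1/8·3 + 1/8·3 + 1/16·4 + 1/8·3 + 1/16·4 + 1/8·3 + 1/8·3 + 1/4·2 = 2.875 bits.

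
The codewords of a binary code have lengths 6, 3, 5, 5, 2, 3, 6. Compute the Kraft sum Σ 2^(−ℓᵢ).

0.59375

With common denominator 2^6 = 64: Σ 2^(−ℓᵢ) = 1/64 + 8/64 + 2/64 + 2/64 + 16/64 + 8/64 + 1/64 = 38/64 = 0.59375.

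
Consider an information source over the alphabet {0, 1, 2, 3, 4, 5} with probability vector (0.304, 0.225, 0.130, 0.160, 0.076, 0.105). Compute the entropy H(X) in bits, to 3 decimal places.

2.436 bits

H = −Σ pᵢ log₂ pᵢ.
−0.304·log₂(0.304) = 0.5222
−0.225·log₂(0.225) = 0.4842
−0.130·log₂(0.130) = 0.3826
−0.160·log₂(0.160) = 0.4230
−0.076·log₂(0.076) = 0.2826
−0.105·log₂(0.105) = 0.3414
Sum ≈ 2.4361 → 2.436 bits.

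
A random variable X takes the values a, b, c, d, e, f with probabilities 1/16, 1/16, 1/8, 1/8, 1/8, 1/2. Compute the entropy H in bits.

2.125 bits

Each probability is a power of 1/2, so log₂(1/p) is an integer.
H = Σ p·log₂(1/p) = 1/16·4 + 1/16·4 + 1/8·3 + 1/8·3 + 1/8·3 + 1/2·1 = 2.125 bits.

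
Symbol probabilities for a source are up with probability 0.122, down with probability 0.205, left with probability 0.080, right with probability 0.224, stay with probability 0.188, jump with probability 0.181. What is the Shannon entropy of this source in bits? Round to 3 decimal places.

2.514 bits

H = −Σ pᵢ log₂ pᵢ.
−0.122·log₂(0.122) = 0.3703
−0.205·log₂(0.205) = 0.4687
−0.080·log₂(0.080) = 0.2915
−0.224·log₂(0.224) = 0.4835
−0.188·log₂(0.188) = 0.4533
−0.181·log₂(0.181) = 0.4463
Sum ≈ 2.5136 → 2.514 bits.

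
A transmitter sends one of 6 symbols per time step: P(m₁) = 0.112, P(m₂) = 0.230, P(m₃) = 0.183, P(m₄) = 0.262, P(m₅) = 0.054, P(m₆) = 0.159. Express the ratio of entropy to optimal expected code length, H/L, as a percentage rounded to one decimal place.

98.2%

Entropy H = −Σ p log₂ p ≈ 2.4453 bits.
Huffman merges: 27/500+14/125→83/500; 159/1000+83/500→13/40; 183/1000+23/100→413/1000; 131/500+13/40→587/1000; 413/1000+587/1000→1. L = 2491/1000 ≈ 2.4910.
Efficiency = H/L = 2.4453/2.4910 = 98.2%.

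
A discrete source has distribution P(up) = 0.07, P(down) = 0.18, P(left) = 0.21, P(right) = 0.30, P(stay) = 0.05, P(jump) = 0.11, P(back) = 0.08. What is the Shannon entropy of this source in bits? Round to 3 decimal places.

2.566 bits

H = −Σ pᵢ log₂ pᵢ.
−0.07·log₂(0.07) = 0.2686
−0.18·log₂(0.18) = 0.4453
−0.21·log₂(0.21) = 0.4728
−0.30·log₂(0.30) = 0.5211
−0.05·log₂(0.05) = 0.2161
−0.11·log₂(0.11) = 0.3503
−0.08·log₂(0.08) = 0.2915
Sum ≈ 2.5657 → 2.566 bits.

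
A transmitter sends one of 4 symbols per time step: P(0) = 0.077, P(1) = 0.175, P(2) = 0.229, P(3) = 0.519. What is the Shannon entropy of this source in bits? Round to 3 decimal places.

1.703 bits

H = −Σ pᵢ log₂ pᵢ.
−0.077·log₂(0.077) = 0.2848
−0.175·log₂(0.175) = 0.4401
−0.229·log₂(0.229) = 0.4870
−0.519·log₂(0.519) = 0.4911
Sum ≈ 1.7029 → 1.703 bits.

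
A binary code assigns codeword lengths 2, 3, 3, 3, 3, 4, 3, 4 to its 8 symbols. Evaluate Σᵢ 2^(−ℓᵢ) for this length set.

With common denominator 2^4 = 16: Σ 2^(−ℓᵢ) = 4/16 + 2/16 + 2/16 + 2/16 + 2/16 + 1/16 + 2/16 + 1/16 = 16/16 = 1.

1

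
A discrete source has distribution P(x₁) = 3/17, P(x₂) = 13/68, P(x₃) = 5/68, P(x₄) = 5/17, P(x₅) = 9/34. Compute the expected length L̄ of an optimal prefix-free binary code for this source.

2.25 bits/symbol

Repeatedly combine the two least-probable nodes; the expected code length is the sum of the merged weights.
merge 5/68 + 3/17 → 1/4
merge 13/68 + 1/4 → 15/34
merge 9/34 + 5/17 → 19/34
merge 15/34 + 19/34 → 1
L = 1/4 + 15/34 + 19/34 + 1 = 9/4 = 2.25 bits/symbol.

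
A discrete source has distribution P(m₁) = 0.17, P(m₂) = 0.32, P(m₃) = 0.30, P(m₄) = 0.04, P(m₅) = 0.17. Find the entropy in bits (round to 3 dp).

2.102 bits

H = −Σ pᵢ log₂ pᵢ.
−0.17·log₂(0.17) = 0.4346
−0.32·log₂(0.32) = 0.5260
−0.30·log₂(0.30) = 0.5211
−0.04·log₂(0.04) = 0.1858
−0.17·log₂(0.17) = 0.4346
Sum ≈ 2.1021 → 2.102 bits.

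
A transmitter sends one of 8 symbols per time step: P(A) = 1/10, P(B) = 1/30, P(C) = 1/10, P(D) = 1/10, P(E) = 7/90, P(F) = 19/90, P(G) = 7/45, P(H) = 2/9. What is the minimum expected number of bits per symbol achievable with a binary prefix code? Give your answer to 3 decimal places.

Repeatedly combine the two least-probable nodes; the expected code length is the sum of the merged weights.
merge 1/30 + 7/90 → 1/9
merge 1/10 + 1/10 → 1/5
merge 1/10 + 1/9 → 19/90
merge 7/45 + 1/5 → 16/45
merge 19/90 + 19/90 → 19/45
merge 2/9 + 16/45 → 26/45
merge 19/45 + 26/45 → 1
L = 1/9 + 1/5 + 19/90 + 16/45 + 19/45 + 26/45 + 1 = 259/90 ≈ 2.878 bits/symbol.

2.878 bits/symbol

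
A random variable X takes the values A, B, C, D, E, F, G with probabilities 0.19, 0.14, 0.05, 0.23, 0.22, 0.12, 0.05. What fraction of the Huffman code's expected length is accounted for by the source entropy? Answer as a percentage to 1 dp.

98.9%

Entropy H = −Σ p log₂ p ≈ 2.6198 bits.
Huffman merges: 1/20+1/20→1/10; 1/10+3/25→11/50; 7/50+19/100→33/100; 11/50+11/50→11/25; 23/100+33/100→14/25; 11/25+14/25→1. L = 53/20 ≈ 2.6500.
Efficiency = H/L = 2.6198/2.6500 = 98.9%.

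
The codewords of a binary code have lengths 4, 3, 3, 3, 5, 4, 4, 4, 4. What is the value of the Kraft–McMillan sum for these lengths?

0.71875

With common denominator 2^5 = 32: Σ 2^(−ℓᵢ) = 2/32 + 4/32 + 4/32 + 4/32 + 1/32 + 2/32 + 2/32 + 2/32 + 2/32 = 23/32 = 0.71875.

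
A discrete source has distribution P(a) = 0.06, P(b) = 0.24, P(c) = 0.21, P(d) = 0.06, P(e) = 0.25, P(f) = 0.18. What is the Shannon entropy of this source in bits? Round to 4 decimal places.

2.3993 bits

H = −Σ pᵢ log₂ pᵢ.
−0.06·log₂(0.06) = 0.2435
−0.24·log₂(0.24) = 0.4941
−0.21·log₂(0.21) = 0.4728
−0.06·log₂(0.06) = 0.2435
−0.25·log₂(0.25) = 0.5000
−0.18·log₂(0.18) = 0.4453
Sum ≈ 2.3993 → 2.3993 bits.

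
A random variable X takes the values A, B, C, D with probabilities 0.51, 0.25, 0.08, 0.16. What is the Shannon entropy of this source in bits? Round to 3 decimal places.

1.710 bits

H = −Σ pᵢ log₂ pᵢ.
−0.51·log₂(0.51) = 0.4954
−0.25·log₂(0.25) = 0.5000
−0.08·log₂(0.08) = 0.2915
−0.16·log₂(0.16) = 0.4230
Sum ≈ 1.7100 → 1.710 bits.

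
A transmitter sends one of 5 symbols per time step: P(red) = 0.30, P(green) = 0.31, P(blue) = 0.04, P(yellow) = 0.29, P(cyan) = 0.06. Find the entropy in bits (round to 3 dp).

1.992 bits

H = −Σ pᵢ log₂ pᵢ.
−0.30·log₂(0.30) = 0.5211
−0.31·log₂(0.31) = 0.5238
−0.04·log₂(0.04) = 0.1858
−0.29·log₂(0.29) = 0.5179
−0.06·log₂(0.06) = 0.2435
Sum ≈ 1.9921 → 1.992 bits.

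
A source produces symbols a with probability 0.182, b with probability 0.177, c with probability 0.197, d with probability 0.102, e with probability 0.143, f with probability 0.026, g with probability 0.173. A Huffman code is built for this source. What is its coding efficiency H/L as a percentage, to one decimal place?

96.9%

Entropy H = −Σ p log₂ p ≈ 2.6632 bits.
Huffman merges: 13/500+51/500→16/125; 16/125+143/1000→271/1000; 173/1000+177/1000→7/20; 91/500+197/1000→379/1000; 271/1000+7/20→621/1000; 379/1000+621/1000→1. L = 2749/1000 ≈ 2.7490.
Efficiency = H/L = 2.6632/2.7490 = 96.9%.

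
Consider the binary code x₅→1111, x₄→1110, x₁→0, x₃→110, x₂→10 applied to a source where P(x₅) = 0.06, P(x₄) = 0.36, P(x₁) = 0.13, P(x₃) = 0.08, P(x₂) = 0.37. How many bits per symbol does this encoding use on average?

L̄ = Σ pᵢ·ℓᵢ = 0.06·4 + 0.36·4 + 0.13·1 + 0.08·3 + 0.37·2 = 2.79 bits/symbol.

2.79 bits/symbol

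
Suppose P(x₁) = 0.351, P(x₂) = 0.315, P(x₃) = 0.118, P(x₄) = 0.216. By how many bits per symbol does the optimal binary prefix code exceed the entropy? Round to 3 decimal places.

0.086 bits

Entropy H = −Σ p log₂ p ≈ 1.8965 bits.
Huffman merges: 59/500+27/125→167/500; 63/200+167/500→649/1000; 351/1000+649/1000→1. L = 1983/1000 ≈ 1.9830.
L − H = 1.9830 − 1.8965 = 0.086 bits.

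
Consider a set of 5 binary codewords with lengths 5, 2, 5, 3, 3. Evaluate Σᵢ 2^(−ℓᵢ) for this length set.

With common denominator 2^5 = 32: Σ 2^(−ℓᵢ) = 1/32 + 8/32 + 1/32 + 4/32 + 4/32 = 18/32 = 0.5625.

0.5625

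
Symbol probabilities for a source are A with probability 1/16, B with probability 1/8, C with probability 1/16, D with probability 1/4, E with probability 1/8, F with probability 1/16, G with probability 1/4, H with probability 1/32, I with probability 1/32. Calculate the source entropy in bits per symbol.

2.8125 bits

Each probability is a power of 1/2, so log₂(1/p) is an integer.
H = Σ p·log₂(1/p) = 1/16·4 + 1/8·3 + 1/16·4 + 1/4·2 + 1/8·3 + 1/16·4 + 1/4·2 + 1/32·5 + 1/32·5 = 2.8125 bits.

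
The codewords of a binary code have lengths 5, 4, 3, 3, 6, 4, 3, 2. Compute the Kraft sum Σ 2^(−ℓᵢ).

0.796875

With common denominator 2^6 = 64: Σ 2^(−ℓᵢ) = 2/64 + 4/64 + 8/64 + 8/64 + 1/64 + 4/64 + 8/64 + 16/64 = 51/64 = 0.796875.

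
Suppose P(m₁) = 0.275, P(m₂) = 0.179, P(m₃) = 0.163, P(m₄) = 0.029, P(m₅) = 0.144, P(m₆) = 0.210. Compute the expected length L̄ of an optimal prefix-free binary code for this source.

Repeatedly combine the two least-probable nodes; the expected code length is the sum of the merged weights.
merge 29/1000 + 18/125 → 173/1000
merge 163/1000 + 173/1000 → 42/125
merge 179/1000 + 21/100 → 389/1000
merge 11/40 + 42/125 → 611/1000
merge 389/1000 + 611/1000 → 1
L = 173/1000 + 42/125 + 389/1000 + 611/1000 + 1 = 2509/1000 = 2.509 bits/symbol.

2.509 bits/symbol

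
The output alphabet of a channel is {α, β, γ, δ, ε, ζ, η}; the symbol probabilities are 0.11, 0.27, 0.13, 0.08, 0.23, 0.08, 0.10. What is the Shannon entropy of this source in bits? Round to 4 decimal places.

2.6458 bits

H = −Σ pᵢ log₂ pᵢ.
−0.11·log₂(0.11) = 0.3503
−0.27·log₂(0.27) = 0.5100
−0.13·log₂(0.13) = 0.3826
−0.08·log₂(0.08) = 0.2915
−0.23·log₂(0.23) = 0.4877
−0.08·log₂(0.08) = 0.2915
−0.10·log₂(0.10) = 0.3322
Sum ≈ 2.6458 → 2.6458 bits.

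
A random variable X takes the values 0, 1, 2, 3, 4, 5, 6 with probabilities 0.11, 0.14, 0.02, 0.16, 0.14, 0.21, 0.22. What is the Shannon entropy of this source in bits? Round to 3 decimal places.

2.634 bits

H = −Σ pᵢ log₂ pᵢ.
−0.11·log₂(0.11) = 0.3503
−0.14·log₂(0.14) = 0.3971
−0.02·log₂(0.02) = 0.1129
−0.16·log₂(0.16) = 0.4230
−0.14·log₂(0.14) = 0.3971
−0.21·log₂(0.21) = 0.4728
−0.22·log₂(0.22) = 0.4806
Sum ≈ 2.6338 → 2.634 bits.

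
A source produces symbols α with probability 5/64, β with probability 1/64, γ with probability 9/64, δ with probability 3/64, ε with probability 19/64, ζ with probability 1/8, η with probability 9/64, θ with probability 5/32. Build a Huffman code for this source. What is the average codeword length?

Repeatedly combine the two least-probable nodes; the expected code length is the sum of the merged weights.
merge 1/64 + 3/64 → 1/16
merge 1/16 + 5/64 → 9/64
merge 1/8 + 9/64 → 17/64
merge 9/64 + 9/64 → 9/32
merge 5/32 + 17/64 → 27/64
merge 9/32 + 19/64 → 37/64
merge 27/64 + 37/64 → 1
L = 1/16 + 9/64 + 17/64 + 9/32 + 27/64 + 37/64 + 1 = 11/4 = 2.75 bits/symbol.

2.75 bits/symbol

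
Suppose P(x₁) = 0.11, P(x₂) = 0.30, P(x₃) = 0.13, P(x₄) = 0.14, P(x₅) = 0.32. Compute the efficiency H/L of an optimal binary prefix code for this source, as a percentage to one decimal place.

97.2%

Entropy H = −Σ p log₂ p ≈ 2.1772 bits.
Huffman merges: 11/100+13/100→6/25; 7/50+6/25→19/50; 3/10+8/25→31/50; 19/50+31/50→1. L = 56/25 ≈ 2.2400.
Efficiency = H/L = 2.1772/2.2400 = 97.2%.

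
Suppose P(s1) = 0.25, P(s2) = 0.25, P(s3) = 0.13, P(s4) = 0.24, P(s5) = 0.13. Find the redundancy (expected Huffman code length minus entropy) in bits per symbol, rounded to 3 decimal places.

Entropy H = −Σ p log₂ p ≈ 2.2594 bits.
Huffman merges: 13/100+13/100→13/50; 6/25+1/4→49/100; 1/4+13/50→51/100; 49/100+51/100→1. L = 113/50 ≈ 2.2600.
L − H = 2.2600 − 2.2594 = 0.001 bits.

0.001 bits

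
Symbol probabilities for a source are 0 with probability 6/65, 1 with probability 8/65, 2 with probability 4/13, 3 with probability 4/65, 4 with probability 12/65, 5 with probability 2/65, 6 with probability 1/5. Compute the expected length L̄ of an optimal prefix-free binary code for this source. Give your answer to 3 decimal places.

2.585 bits/symbol

Repeatedly combine the two least-probable nodes; the expected code length is the sum of the merged weights.
merge 2/65 + 4/65 → 6/65
merge 6/65 + 6/65 → 12/65
merge 8/65 + 12/65 → 4/13
merge 12/65 + 1/5 → 5/13
merge 4/13 + 4/13 → 8/13
merge 5/13 + 8/13 → 1
L = 6/65 + 12/65 + 4/13 + 5/13 + 8/13 + 1 = 168/65 ≈ 2.585 bits/symbol.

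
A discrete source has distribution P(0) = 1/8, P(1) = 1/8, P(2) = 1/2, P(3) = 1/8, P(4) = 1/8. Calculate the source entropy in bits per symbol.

Each probability is a power of 1/2, so log₂(1/p) is an integer.
H = Σ p·log₂(1/p) = 1/8·3 + 1/8·3 + 1/2·1 + 1/8·3 + 1/8·3 = 2 bits.

2 bits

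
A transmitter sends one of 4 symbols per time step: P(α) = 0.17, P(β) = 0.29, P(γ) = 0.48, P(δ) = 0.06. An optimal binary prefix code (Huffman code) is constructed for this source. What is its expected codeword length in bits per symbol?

Repeatedly combine the two least-probable nodes; the expected code length is the sum of the merged weights.
merge 3/50 + 17/100 → 23/100
merge 23/100 + 29/100 → 13/25
merge 12/25 + 13/25 → 1
L = 23/100 + 13/25 + 1 = 7/4 = 1.75 bits/symbol.

1.75 bits/symbol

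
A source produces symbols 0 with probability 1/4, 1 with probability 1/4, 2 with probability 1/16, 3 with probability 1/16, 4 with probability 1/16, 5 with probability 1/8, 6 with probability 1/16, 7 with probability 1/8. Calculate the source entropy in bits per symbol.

2.75 bits

Each probability is a power of 1/2, so log₂(1/p) is an integer.
H = Σ p·log₂(1/p) = 1/4·2 + 1/4·2 + 1/16·4 + 1/16·4 + 1/16·4 + 1/8·3 + 1/16·4 + 1/8·3 = 2.75 bits.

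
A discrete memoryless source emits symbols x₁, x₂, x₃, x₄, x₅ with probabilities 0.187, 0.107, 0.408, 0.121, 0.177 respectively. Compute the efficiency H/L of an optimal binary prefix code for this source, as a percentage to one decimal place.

Entropy H = −Σ p log₂ p ≈ 2.1359 bits.
Huffman merges: 107/1000+121/1000→57/250; 177/1000+187/1000→91/250; 57/250+91/250→74/125; 51/125+74/125→1. L = 273/125 ≈ 2.1840.
Efficiency = H/L = 2.1359/2.1840 = 97.8%.

97.8%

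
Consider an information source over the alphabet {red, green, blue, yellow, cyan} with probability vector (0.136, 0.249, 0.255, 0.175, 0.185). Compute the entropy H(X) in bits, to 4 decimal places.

2.2840 bits

H = −Σ pᵢ log₂ pᵢ.
−0.136·log₂(0.136) = 0.3915
−0.249·log₂(0.249) = 0.4994
−0.255·log₂(0.255) = 0.5027
−0.175·log₂(0.175) = 0.4401
−0.185·log₂(0.185) = 0.4504
Sum ≈ 2.2840 → 2.2840 bits.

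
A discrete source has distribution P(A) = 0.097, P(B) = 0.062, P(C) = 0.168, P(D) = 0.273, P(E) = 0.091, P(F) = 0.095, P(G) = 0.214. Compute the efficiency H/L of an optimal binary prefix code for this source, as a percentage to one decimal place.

Entropy H = −Σ p log₂ p ≈ 2.6322 bits.
Huffman merges: 31/500+91/1000→153/1000; 19/200+97/1000→24/125; 153/1000+21/125→321/1000; 24/125+107/500→203/500; 273/1000+321/1000→297/500; 203/500+297/500→1. L = 1333/500 ≈ 2.6660.
Efficiency = H/L = 2.6322/2.6660 = 98.7%.

98.7%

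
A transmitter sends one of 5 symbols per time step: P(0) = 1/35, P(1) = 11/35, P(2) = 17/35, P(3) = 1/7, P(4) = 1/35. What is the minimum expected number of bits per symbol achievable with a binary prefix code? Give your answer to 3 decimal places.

Repeatedly combine the two least-probable nodes; the expected code length is the sum of the merged weights.
merge 1/35 + 1/35 → 2/35
merge 2/35 + 1/7 → 1/5
merge 1/5 + 11/35 → 18/35
merge 17/35 + 18/35 → 1
L = 2/35 + 1/5 + 18/35 + 1 = 62/35 ≈ 1.771 bits/symbol.

1.771 bits/symbol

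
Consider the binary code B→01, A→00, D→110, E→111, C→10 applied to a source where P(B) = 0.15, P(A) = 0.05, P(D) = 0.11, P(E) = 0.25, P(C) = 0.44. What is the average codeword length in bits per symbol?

L̄ = Σ pᵢ·ℓᵢ = 0.15·2 + 0.05·2 + 0.11·3 + 0.25·3 + 0.44·2 = 2.36 bits/symbol.

2.36 bits/symbol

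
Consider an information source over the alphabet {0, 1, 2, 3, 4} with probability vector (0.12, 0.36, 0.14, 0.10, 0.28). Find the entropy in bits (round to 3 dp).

2.141 bits

H = −Σ pᵢ log₂ pᵢ.
−0.12·log₂(0.12) = 0.3671
−0.36·log₂(0.36) = 0.5306
−0.14·log₂(0.14) = 0.3971
−0.10·log₂(0.10) = 0.3322
−0.28·log₂(0.28) = 0.5142
Sum ≈ 2.1412 → 2.141 bits.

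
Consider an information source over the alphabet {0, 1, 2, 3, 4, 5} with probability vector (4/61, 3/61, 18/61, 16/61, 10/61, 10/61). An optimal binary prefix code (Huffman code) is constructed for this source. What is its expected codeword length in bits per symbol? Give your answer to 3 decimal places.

2.393 bits/symbol

Repeatedly combine the two least-probable nodes; the expected code length is the sum of the merged weights.
merge 3/61 + 4/61 → 7/61
merge 7/61 + 10/61 → 17/61
merge 10/61 + 16/61 → 26/61
merge 17/61 + 18/61 → 35/61
merge 26/61 + 35/61 → 1
L = 7/61 + 17/61 + 26/61 + 35/61 + 1 = 146/61 ≈ 2.393 bits/symbol.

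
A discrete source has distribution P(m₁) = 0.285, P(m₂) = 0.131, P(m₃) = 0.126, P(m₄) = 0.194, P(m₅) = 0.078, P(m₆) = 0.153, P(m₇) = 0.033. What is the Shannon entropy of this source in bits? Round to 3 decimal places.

2.600 bits

H = −Σ pᵢ log₂ pᵢ.
−0.285·log₂(0.285) = 0.5161
−0.131·log₂(0.131) = 0.3841
−0.126·log₂(0.126) = 0.3766
−0.194·log₂(0.194) = 0.4590
−0.078·log₂(0.078) = 0.2871
−0.153·log₂(0.153) = 0.4144
−0.033·log₂(0.033) = 0.1624
Sum ≈ 2.5997 → 2.600 bits.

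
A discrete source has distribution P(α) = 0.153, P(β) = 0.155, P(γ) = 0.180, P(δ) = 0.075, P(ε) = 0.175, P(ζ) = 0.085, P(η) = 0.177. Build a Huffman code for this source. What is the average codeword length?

2.803 bits/symbol

Repeatedly combine the two least-probable nodes; the expected code length is the sum of the merged weights.
merge 3/40 + 17/200 → 4/25
merge 153/1000 + 31/200 → 77/250
merge 4/25 + 7/40 → 67/200
merge 177/1000 + 9/50 → 357/1000
merge 77/250 + 67/200 → 643/1000
merge 357/1000 + 643/1000 → 1
L = 4/25 + 77/250 + 67/200 + 357/1000 + 643/1000 + 1 = 2803/1000 = 2.803 bits/symbol.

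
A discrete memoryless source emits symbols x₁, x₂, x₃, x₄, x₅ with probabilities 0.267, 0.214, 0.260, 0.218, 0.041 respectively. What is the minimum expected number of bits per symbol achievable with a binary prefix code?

2.255 bits/symbol

Repeatedly combine the two least-probable nodes; the expected code length is the sum of the merged weights.
merge 41/1000 + 107/500 → 51/200
merge 109/500 + 51/200 → 473/1000
merge 13/50 + 267/1000 → 527/1000
merge 473/1000 + 527/1000 → 1
L = 51/200 + 473/1000 + 527/1000 + 1 = 451/200 = 2.255 bits/symbol.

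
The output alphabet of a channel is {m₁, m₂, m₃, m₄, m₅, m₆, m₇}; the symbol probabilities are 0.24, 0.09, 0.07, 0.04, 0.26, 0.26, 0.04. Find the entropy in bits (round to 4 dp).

2.4574 bits

H = −Σ pᵢ log₂ pᵢ.
−0.24·log₂(0.24) = 0.4941
−0.09·log₂(0.09) = 0.3127
−0.07·log₂(0.07) = 0.2686
−0.04·log₂(0.04) = 0.1858
−0.26·log₂(0.26) = 0.5053
−0.26·log₂(0.26) = 0.5053
−0.04·log₂(0.04) = 0.1858
Sum ≈ 2.4574 → 2.4574 bits.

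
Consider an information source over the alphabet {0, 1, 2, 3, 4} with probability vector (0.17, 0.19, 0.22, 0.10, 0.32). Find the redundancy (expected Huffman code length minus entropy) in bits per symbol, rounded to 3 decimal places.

Entropy H = −Σ p log₂ p ≈ 2.2286 bits.
Huffman merges: 1/10+17/100→27/100; 19/100+11/50→41/100; 27/100+8/25→59/100; 41/100+59/100→1. L = 227/100 ≈ 2.2700.
L − H = 2.2700 − 2.2286 = 0.041 bits.

0.041 bits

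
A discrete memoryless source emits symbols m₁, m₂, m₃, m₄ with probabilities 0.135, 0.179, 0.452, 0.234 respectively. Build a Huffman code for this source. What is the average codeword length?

Repeatedly combine the two least-probable nodes; the expected code length is the sum of the merged weights.
merge 27/200 + 179/1000 → 157/500
merge 117/500 + 157/500 → 137/250
merge 113/250 + 137/250 → 1
L = 157/500 + 137/250 + 1 = 931/500 = 1.862 bits/symbol.

1.862 bits/symbol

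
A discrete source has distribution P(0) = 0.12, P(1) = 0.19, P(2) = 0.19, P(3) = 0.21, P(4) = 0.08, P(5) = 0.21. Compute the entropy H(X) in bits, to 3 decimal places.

H = −Σ pᵢ log₂ pᵢ.
−0.12·log₂(0.12) = 0.3671
−0.19·log₂(0.19) = 0.4552
−0.19·log₂(0.19) = 0.4552
−0.21·log₂(0.21) = 0.4728
−0.08·log₂(0.08) = 0.2915
−0.21·log₂(0.21) = 0.4728
Sum ≈ 2.5147 → 2.515 bits.

2.515 bits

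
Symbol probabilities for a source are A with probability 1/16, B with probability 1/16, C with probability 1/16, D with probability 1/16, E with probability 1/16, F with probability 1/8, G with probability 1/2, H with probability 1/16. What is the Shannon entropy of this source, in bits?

2.375 bits

Each probability is a power of 1/2, so log₂(1/p) is an integer.
H = Σ p·log₂(1/p) = 1/16·4 + 1/16·4 + 1/16·4 + 1/16·4 + 1/16·4 + 1/8·3 + 1/2·1 + 1/16·4 = 2.375 bits.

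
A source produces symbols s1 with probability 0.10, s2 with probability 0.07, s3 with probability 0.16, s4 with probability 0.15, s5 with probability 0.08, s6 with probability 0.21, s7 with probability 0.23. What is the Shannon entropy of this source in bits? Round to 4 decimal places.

H = −Σ pᵢ log₂ pᵢ.
−0.10·log₂(0.10) = 0.3322
−0.07·log₂(0.07) = 0.2686
−0.16·log₂(0.16) = 0.4230
−0.15·log₂(0.15) = 0.4105
−0.08·log₂(0.08) = 0.2915
−0.21·log₂(0.21) = 0.4728
−0.23·log₂(0.23) = 0.4877
Sum ≈ 2.6863 → 2.6863 bits.

2.6863 bits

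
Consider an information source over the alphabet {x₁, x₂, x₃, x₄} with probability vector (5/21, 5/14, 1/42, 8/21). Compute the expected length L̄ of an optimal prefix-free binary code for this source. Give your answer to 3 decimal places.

1.881 bits/symbol

Repeatedly combine the two least-probable nodes; the expected code length is the sum of the merged weights.
merge 1/42 + 5/21 → 11/42
merge 11/42 + 5/14 → 13/21
merge 8/21 + 13/21 → 1
L = 11/42 + 13/21 + 1 = 79/42 ≈ 1.881 bits/symbol.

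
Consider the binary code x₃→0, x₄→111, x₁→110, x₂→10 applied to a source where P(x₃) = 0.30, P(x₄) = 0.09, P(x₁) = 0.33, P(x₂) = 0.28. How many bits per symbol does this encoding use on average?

2.12 bits/symbol

L̄ = Σ pᵢ·ℓᵢ = 0.30·1 + 0.09·3 + 0.33·3 + 0.28·2 = 2.12 bits/symbol.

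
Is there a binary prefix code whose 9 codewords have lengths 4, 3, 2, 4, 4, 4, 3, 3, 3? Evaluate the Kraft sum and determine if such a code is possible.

1; yes

With common denominator 2^4 = 16: Σ 2^(−ℓᵢ) = 1/16 + 2/16 + 4/16 + 1/16 + 1/16 + 1/16 + 2/16 + 2/16 + 2/16 = 16/16 = 1.
Kraft's inequality requires Σ ≤ 1; here Σ = 1 ≤ 1, so such a prefix code exists.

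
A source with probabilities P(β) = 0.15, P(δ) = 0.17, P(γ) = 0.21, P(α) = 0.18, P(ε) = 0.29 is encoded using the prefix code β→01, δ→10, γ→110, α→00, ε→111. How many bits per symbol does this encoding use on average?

2.5 bits/symbol

L̄ = Σ pᵢ·ℓᵢ = 0.15·2 + 0.17·2 + 0.21·3 + 0.18·2 + 0.29·3 = 2.5 bits/symbol.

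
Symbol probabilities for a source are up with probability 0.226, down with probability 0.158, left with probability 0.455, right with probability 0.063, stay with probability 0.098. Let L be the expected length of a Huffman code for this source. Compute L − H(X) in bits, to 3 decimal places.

Entropy H = −Σ p log₂ p ≈ 2.0021 bits.
Huffman merges: 63/1000+49/500→161/1000; 79/500+161/1000→319/1000; 113/500+319/1000→109/200; 91/200+109/200→1. L = 81/40 ≈ 2.0250.
L − H = 2.0250 − 2.0021 = 0.023 bits.

0.023 bits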